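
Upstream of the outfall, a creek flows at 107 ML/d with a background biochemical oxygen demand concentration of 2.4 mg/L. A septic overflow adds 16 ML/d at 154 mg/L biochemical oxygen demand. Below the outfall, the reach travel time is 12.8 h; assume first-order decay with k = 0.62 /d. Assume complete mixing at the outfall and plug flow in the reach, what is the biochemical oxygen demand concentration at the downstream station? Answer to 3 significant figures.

15.9 mg/L

Mass balance: C = (107.0·2.400 + 16.00·154.0) / 123.0 = 2721/123.0 = 22.12 mg/L.
First-order decay: C = 22.12·exp(−k·t) = 22.12·0.7184 = 15.89 mg/L.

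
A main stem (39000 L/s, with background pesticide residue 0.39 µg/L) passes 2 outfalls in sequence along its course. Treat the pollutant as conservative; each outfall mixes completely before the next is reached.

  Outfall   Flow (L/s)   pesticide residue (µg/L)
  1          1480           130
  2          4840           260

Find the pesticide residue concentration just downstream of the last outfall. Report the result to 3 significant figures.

32.3 µg/L

Below outfall 1: Q → 40480 L/s, C = (39000·0.3900 + 1480·130.0)/40480 = 5.129 µg/L.
Below outfall 2: Q → 45320 L/s, C = (40480·5.129 + 4840·260.0)/45320 = 32.35 µg/L.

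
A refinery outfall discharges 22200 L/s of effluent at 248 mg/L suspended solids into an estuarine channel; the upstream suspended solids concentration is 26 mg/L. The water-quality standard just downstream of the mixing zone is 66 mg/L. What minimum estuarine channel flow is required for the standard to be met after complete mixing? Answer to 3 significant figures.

101000 L/s

Set C_mix = 66: (Q·26.00 + 22200·248.0) / (Q + 22200) = 66
→ Q = 22200·(248.0 − 66)/(66 − 26.00) = 101000 L/s.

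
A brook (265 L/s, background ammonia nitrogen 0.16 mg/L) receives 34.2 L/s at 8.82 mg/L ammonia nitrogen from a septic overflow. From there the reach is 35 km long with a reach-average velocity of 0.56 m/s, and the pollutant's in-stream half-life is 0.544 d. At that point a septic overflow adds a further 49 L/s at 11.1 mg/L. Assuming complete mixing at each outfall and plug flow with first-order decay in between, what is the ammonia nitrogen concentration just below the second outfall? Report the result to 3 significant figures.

Conservation of mass: C = (265.0·0.1600 + 34.20·8.820) / 299.2 = 344.0/299.2 = 1.150 mg/L; combined flow 299.2 L/s.
Travel time t = 35·1000 / 0.56 = 62500 s = 17.36 h.
Half-life 0.544 d → k = ln 2 / 0.544 = 1.274 d⁻¹.
Applying C = C₀e^(−kt): 1.150 × 0.3978 = 0.4575 mg/L.
At the second outfall, C = (299.2·0.4575 + 49.00·11.10) / (299.2 + 49.00) = 1.955 mg/L.

1.96 mg/L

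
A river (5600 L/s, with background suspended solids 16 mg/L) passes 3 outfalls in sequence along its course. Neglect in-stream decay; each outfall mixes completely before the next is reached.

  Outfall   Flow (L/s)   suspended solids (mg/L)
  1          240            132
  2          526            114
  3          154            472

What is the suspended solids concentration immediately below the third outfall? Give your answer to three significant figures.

After outfall 1: Q = 5600 + 240.0 = 5840 L/s; C = (5600·16.00 + 240.0·132.0)/5840 = 20.77 mg/L.
After outfall 2: Q = 5840 + 526.0 = 6366 L/s; C = (5840·20.77 + 526.0·114.0)/6366 = 28.47 mg/L.
After outfall 3: Q = 6366 + 154.0 = 6520 L/s; C = (6366·28.47 + 154.0·472.0)/6520 = 38.95 mg/L.

38.9 mg/L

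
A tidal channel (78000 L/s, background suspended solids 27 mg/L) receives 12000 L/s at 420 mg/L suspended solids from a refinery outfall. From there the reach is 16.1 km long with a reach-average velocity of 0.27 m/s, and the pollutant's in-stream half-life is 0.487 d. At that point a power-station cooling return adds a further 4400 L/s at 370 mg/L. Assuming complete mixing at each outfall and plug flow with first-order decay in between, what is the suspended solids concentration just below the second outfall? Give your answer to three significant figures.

45.6 mg/L

Mixed concentration C = ΣQC/ΣQ = (78000·27.00 + 12000·420.0) / 90000 = 7146000/90000 = 79.40 mg/L; combined flow 90000 L/s.
Travel time t = 16.1·1000 / 0.27 = 59630 s = 16.56 h.
Half-life 0.487 d → k = ln 2 / 0.487 = 1.423 d⁻¹.
First-order decay: C = 79.40·exp(−k·t) = 79.40·0.3744 = 29.73 mg/L.
At the second outfall, C = (90000·29.73 + 4400·370.0) / (90000 + 4400) = 45.59 mg/L.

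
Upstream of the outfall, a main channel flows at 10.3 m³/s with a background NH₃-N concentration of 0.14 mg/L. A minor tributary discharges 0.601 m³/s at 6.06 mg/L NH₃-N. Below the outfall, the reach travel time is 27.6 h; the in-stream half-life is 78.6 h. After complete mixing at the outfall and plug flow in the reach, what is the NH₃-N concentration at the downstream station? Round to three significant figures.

Flow-weighted average: C = (10.30·0.1400 + 0.6010·6.060) / 10.90 = 5.084/10.90 = 0.4664 mg/L.
Half-life 78.6 h → k = ln 2 / 78.6 = 0.008819 h⁻¹ = 0.2116 d⁻¹.
Decay over the reach: 0.4664·exp(−kt) = 0.4664·0.7840 = 0.3656 mg/L.

0.366 mg/L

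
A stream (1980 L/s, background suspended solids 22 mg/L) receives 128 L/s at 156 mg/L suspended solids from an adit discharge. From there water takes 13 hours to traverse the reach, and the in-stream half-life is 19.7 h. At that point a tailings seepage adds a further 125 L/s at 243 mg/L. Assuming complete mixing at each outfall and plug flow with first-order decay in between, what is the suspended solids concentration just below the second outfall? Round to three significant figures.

31.6 mg/L

Mixed concentration C = ΣQC/ΣQ = (1980·22.00 + 128.0·156.0) / 2108 = 63530/2108 = 30.14 mg/L; combined flow 2108 L/s.
Half-life 19.7 h → k = ln 2 / 19.7 = 0.03519 h⁻¹ = 0.8444 d⁻¹.
Decay over the reach: 30.14·exp(−kt) = 30.14·0.6329 = 19.07 mg/L.
Second outfall: C = (2108·19.07 + 125.0·243.0)/2233 = 31.61 mg/L.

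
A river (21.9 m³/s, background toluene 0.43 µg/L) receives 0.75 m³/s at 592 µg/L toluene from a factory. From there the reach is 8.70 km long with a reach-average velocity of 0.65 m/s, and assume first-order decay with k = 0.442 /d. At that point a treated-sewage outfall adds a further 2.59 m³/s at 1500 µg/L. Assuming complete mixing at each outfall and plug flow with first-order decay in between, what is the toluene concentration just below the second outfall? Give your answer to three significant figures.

171 µg/L

Mass balance: C = (21.90·0.4300 + 0.7500·592.0) / 22.65 = 453.4/22.65 = 20.02 µg/L; combined flow 22.65 m³/s.
Travel time t = 8.70·1000 / 0.65 = 13380 s = 3.718 h.
First-order decay: C = 20.02·exp(−k·t) = 20.02·0.9338 = 18.69 µg/L.
Second outfall: C = (22.65·18.69 + 2.590·1500)/25.24 = 170.7 µg/L.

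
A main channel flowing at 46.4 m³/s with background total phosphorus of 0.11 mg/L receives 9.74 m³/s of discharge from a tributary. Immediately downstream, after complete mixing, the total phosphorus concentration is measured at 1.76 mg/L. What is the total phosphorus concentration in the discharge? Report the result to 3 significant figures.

9.62 mg/L

Mass balance: 46.40·0.1100 + 9.740·Cₑ = 56.14·1.760
→ Cₑ = (56.14·1.760 − 46.40·0.1100) / 9.740 = 9.620 mg/L.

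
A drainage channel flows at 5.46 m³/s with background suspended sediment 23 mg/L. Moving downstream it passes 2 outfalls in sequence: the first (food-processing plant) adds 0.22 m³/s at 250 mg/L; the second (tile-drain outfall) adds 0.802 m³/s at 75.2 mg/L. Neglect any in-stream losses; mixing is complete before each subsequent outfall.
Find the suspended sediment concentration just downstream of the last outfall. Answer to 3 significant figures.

37.2 mg/L

Below outfall 1: Q → 5.680 m³/s, C = (5.460·23.00 + 0.2200·250.0)/5.680 = 31.79 mg/L.
Below outfall 2: Q → 6.482 m³/s, C = (5.680·31.79 + 0.8020·75.20)/6.482 = 37.16 mg/L.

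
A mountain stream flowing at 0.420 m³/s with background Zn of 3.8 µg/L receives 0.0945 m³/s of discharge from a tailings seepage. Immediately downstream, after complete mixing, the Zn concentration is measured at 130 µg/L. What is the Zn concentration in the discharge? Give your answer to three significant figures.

691 µg/L

Mass balance: 0.4200·3.800 + 0.09450·Cₑ = 0.5145·130.0
→ Cₑ = (0.5145·130.0 − 0.4200·3.800) / 0.09450 = 690.9 µg/L.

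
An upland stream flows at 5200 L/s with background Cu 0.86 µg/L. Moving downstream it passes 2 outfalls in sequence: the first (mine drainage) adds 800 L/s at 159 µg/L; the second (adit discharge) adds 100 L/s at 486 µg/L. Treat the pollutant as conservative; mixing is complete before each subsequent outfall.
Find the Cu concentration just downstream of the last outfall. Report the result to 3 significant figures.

After outfall 1: Q = 5200 + 800.0 = 6000 L/s; C = (5200·0.8600 + 800.0·159.0)/6000 = 21.95 µg/L.
After outfall 2: Q = 6000 + 100.0 = 6100 L/s; C = (6000·21.95 + 100.0·486.0)/6100 = 29.55 µg/L.

29.6 µg/L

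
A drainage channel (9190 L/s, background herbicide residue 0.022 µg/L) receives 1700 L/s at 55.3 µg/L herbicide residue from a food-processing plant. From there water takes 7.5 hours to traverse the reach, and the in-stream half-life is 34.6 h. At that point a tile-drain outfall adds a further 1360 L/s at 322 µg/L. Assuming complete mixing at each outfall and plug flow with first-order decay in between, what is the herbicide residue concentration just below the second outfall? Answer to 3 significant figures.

Conservation of mass: C = (9190·0.02200 + 1700·55.30) / 10890 = 94210/10890 = 8.651 µg/L; combined flow 10890 L/s.
Half-life 34.6 h → k = ln 2 / 34.6 = 0.02003 h⁻¹ = 0.4808 d⁻¹.
First-order decay: C = 8.651·exp(−k·t) = 8.651·0.8605 = 7.444 µg/L.
At the second outfall, C = (10890·7.444 + 1360·322.0) / (10890 + 1360) = 42.37 µg/L.

42.4 µg/L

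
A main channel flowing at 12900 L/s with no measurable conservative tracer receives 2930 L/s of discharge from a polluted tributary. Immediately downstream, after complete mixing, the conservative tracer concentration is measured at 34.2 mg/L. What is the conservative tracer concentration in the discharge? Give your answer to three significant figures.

Mass balance: 12900·0 + 2930·Cₑ = 15830·34.20
→ Cₑ = (15830·34.20 − 12900·0) / 2930 = 184.8 mg/L.

185 mg/L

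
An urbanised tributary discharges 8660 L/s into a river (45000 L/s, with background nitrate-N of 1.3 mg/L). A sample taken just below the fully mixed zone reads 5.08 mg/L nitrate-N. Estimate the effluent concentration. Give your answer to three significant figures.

24.7 mg/L

Mass balance: 45000·1.300 + 8660·Cₑ = 53660·5.080
→ Cₑ = (53660·5.080 − 45000·1.300) / 8660 = 24.72 mg/L.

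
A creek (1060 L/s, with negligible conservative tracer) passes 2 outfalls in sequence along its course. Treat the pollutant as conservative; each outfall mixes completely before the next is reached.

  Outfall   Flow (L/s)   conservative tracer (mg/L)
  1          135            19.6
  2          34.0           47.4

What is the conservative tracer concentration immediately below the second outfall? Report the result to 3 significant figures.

3.46 mg/L

Below outfall 1: Q → 1195 L/s, C = (1060·0 + 135.0·19.60)/1195 = 2.214 mg/L.
Below outfall 2: Q → 1229 L/s, C = (1195·2.214 + 34.00·47.40)/1229 = 3.464 mg/L.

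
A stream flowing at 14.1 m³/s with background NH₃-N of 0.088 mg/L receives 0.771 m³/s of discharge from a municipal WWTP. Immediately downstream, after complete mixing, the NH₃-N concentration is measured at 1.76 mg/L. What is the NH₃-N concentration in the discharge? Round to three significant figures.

32.3 mg/L

Mass balance: 14.10·0.08800 + 0.7710·Cₑ = 14.87·1.760
→ Cₑ = (14.87·1.760 − 14.10·0.08800) / 0.7710 = 32.34 mg/L.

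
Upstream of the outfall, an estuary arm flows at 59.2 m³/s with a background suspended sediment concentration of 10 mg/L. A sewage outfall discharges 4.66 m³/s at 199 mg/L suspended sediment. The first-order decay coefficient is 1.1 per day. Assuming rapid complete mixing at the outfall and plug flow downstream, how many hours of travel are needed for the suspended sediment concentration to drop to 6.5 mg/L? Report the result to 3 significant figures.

Conservation of mass: C = (59.20·10.00 + 4.660·199.0) / 63.86 = 1519/63.86 = 23.79 mg/L.
23.79·exp(−k·t) = 6.5 → t = ln(23.79/6.5)/k = 101900 s = 28.31 h.

28.3 h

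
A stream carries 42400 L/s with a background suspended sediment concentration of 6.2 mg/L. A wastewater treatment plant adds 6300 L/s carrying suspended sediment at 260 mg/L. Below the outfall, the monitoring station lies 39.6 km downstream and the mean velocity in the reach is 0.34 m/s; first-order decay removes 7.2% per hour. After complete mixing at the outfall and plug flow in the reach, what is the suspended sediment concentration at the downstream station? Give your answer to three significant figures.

After mixing, C = (42400·6.200 + 6300·260.0) / 48700 = 1901000/48700 = 39.03 mg/L.
Travel time t = 39.6·1000 / 0.34 = 116500 s = 32.35 h.
7.2%/h lost → k = −ln(1 − 0.072) = 0.07472 h⁻¹.
Applying C = C₀e^(−kt): 39.03 × 0.08914 = 3.479 mg/L.

3.48 mg/L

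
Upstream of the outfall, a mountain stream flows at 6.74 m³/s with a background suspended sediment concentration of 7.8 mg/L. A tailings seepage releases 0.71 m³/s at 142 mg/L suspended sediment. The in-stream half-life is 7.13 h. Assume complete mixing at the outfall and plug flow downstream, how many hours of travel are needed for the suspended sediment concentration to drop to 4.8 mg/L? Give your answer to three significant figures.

Conservation of mass: C = (6.740·7.800 + 0.7100·142.0) / 7.450 = 153.4/7.450 = 20.59 mg/L.
Half-life 7.13 h → k = ln 2 / 7.13 = 0.09722 h⁻¹ = 2.333 d⁻¹.
20.59·exp(−k·t) = 4.8 → t = ln(20.59/4.8)/k = 53920 s = 14.98 h.

15.0 h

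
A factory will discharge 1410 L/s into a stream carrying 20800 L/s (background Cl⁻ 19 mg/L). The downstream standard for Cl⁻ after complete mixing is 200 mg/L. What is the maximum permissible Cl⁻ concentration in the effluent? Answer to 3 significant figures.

2870 mg/L

At the limit, (Qr·Cr + Qe·Cₑ)/(Qr + Qe) = 200:
Cₑ = (22210·200 − 20800·19.00) / 1410 = 2870 mg/L.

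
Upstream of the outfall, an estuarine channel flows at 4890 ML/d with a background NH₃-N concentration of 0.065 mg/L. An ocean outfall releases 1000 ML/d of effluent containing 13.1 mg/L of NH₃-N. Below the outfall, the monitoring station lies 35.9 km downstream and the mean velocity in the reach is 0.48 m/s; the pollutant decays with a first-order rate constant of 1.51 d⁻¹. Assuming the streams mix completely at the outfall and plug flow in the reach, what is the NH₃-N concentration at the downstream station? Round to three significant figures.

0.616 mg/L

Mixed concentration C = ΣQC/ΣQ = (4890·0.06500 + 1000·13.10) / 5890 = 13420/5890 = 2.278 mg/L.
Travel time t = 35.9·1000 / 0.48 = 74790 s = 20.78 h.
First-order decay: C = 2.278·exp(−k·t) = 2.278·0.2706 = 0.6164 mg/L.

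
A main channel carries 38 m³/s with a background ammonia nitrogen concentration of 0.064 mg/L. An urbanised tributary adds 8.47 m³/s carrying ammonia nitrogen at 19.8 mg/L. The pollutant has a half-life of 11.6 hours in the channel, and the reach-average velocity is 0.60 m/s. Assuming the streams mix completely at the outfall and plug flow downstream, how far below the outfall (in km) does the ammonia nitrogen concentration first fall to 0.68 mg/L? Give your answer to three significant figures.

60.9 km

Mass balance: C = (38.00·0.06400 + 8.470·19.80) / 46.47 = 170.1/46.47 = 3.661 mg/L.
Half-life 11.6 h → k = ln 2 / 11.6 = 0.05975 h⁻¹ = 1.434 d⁻¹.
Set 3.661·exp(−k·t) = 0.68 → t = ln(3.661/0.68)/k = 101400 s = 28.17 h.
Distance = v·t = 0.60·101400 = 60850 m = 60.85 km.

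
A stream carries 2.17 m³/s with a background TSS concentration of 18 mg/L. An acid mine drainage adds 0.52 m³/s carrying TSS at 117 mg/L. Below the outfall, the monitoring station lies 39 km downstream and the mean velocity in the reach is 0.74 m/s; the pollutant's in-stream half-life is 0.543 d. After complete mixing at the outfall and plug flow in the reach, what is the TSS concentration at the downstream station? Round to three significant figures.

17.0 mg/L

Conservation of mass: C = (2.170·18.00 + 0.5200·117.0) / 2.690 = 99.90/2.690 = 37.14 mg/L.
Travel time t = 39·1000 / 0.74 = 52700 s = 14.64 h.
Half-life 0.543 d → k = ln 2 / 0.543 = 1.277 d⁻¹.
After decay, C = 37.14 × e^(−kt) = 37.14 × 0.4590 = 17.05 mg/L.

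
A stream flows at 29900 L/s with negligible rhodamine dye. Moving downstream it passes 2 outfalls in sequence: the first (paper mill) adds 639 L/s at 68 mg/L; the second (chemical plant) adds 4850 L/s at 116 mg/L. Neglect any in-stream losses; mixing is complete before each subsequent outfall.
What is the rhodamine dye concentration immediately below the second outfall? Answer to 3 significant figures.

Below outfall 1: Q → 30540 L/s, C = (29900·0 + 639.0·68.00)/30540 = 1.423 mg/L.
Below outfall 2: Q → 35390 L/s, C = (30540·1.423 + 4850·116.0)/35390 = 17.13 mg/L.

17.1 mg/L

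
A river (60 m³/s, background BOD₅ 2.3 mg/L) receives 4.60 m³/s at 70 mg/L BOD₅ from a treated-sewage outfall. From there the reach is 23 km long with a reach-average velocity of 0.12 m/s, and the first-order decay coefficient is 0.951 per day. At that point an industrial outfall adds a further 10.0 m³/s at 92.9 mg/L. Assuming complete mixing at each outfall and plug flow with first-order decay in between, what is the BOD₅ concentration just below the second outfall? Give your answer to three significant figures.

13.2 mg/L

Flow-weighted average: C = (60.00·2.300 + 4.600·70.00) / 64.60 = 460.0/64.60 = 7.121 mg/L; combined flow 64.60 m³/s.
Travel time t = 23·1000 / 0.12 = 191700 s = 53.24 h.
After decay, C = 7.121 × e^(−kt) = 7.121 × 0.1213 = 0.8636 mg/L.
At the second outfall, C = (64.60·0.8636 + 10.00·92.90) / (64.60 + 10.00) = 13.20 mg/L.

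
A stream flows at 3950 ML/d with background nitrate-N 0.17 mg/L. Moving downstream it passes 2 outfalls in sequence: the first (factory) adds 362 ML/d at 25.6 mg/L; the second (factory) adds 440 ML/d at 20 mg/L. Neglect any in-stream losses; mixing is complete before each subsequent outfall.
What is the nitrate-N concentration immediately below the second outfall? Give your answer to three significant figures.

Below outfall 1: Q → 4312 ML/d, C = (3950·0.1700 + 362.0·25.60)/4312 = 2.305 mg/L.
Below outfall 2: Q → 4752 ML/d, C = (4312·2.305 + 440.0·20.00)/4752 = 3.943 mg/L.

3.94 mg/L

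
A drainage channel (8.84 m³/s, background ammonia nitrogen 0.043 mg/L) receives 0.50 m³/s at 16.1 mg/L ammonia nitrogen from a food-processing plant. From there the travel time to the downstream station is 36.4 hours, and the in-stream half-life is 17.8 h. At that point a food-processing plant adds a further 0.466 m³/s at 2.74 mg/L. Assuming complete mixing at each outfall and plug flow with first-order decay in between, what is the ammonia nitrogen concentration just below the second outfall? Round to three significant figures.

0.339 mg/L

Conservation of mass: C = (8.840·0.04300 + 0.5000·16.10) / 9.340 = 8.430/9.340 = 0.9026 mg/L; combined flow 9.340 m³/s.
Half-life 17.8 h → k = ln 2 / 17.8 = 0.03894 h⁻¹ = 0.9346 d⁻¹.
Applying C = C₀e^(−kt): 0.9026 × 0.2423 = 0.2187 mg/L.
Second outfall: C = (9.340·0.2187 + 0.4660·2.740)/9.806 = 0.3385 mg/L.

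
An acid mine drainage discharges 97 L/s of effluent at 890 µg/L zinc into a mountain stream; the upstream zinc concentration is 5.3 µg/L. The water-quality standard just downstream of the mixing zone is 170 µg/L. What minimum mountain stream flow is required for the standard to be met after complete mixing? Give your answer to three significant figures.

Set C_mix = 170: (Q·5.300 + 97.00·890.0) / (Q + 97.00) = 170
→ Q = 97.00·(890.0 − 170)/(170 − 5.300) = 424.0 L/s.

424 L/s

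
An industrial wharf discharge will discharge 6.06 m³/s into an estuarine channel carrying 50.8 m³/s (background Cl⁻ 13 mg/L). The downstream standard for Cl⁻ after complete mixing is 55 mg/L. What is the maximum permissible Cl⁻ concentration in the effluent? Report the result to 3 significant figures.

407 mg/L

At the limit, (Qr·Cr + Qe·Cₑ)/(Qr + Qe) = 55:
Cₑ = (56.86·55 − 50.80·13.00) / 6.060 = 407.1 mg/L.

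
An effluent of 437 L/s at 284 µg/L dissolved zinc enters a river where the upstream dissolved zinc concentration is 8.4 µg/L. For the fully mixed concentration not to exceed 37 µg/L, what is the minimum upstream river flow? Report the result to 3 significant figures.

Set C_mix = 37: (Q·8.400 + 437.0·284.0) / (Q + 437.0) = 37
→ Q = 437.0·(284.0 − 37)/(37 − 8.400) = 3774 L/s.

3770 L/s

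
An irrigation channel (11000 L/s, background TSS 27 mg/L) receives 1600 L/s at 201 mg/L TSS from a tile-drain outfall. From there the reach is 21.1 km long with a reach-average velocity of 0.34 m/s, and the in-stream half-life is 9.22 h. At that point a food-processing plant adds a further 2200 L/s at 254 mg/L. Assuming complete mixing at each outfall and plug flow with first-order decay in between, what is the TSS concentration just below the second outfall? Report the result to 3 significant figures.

Mixed concentration C = ΣQC/ΣQ = (11000·27.00 + 1600·201.0) / 12600 = 618600/12600 = 49.10 mg/L; combined flow 12600 L/s.
Travel time t = 21.1·1000 / 0.34 = 62060 s = 17.24 h.
Half-life 9.22 h → k = ln 2 / 9.22 = 0.07518 h⁻¹ = 1.804 d⁻¹.
After decay, C = 49.10 × e^(−kt) = 49.10 × 0.2736 = 13.43 mg/L.
At the second outfall, C = (12600·13.43 + 2200·254.0) / (12600 + 2200) = 49.19 mg/L.

49.2 mg/L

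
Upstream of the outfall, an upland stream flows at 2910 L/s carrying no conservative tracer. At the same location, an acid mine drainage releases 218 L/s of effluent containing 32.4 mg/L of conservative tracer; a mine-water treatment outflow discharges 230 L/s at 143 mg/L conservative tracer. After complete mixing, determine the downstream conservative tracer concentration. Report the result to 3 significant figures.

Flow-weighted average: C = (2910·0 + 218.0·32.40 + 230.0·143.0) / 3358 = 39950/3358 = 11.90 mg/L.

11.9 mg/L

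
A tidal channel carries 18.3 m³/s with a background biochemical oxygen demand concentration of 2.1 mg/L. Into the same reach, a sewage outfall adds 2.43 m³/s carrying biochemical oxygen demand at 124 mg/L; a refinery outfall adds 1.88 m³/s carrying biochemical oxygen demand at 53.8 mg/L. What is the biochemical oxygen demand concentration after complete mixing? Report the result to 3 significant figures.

Mixed concentration C = ΣQC/ΣQ = (18.30·2.100 + 2.430·124.0 + 1.880·53.80) / 22.61 = 440.9/22.61 = 19.50 mg/L.

19.5 mg/L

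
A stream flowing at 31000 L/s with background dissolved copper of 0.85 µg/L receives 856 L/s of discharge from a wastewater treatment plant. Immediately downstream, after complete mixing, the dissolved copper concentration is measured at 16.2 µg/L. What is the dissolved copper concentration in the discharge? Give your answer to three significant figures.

572 µg/L

Mass balance: 31000·0.8500 + 856.0·Cₑ = 31860·16.20
→ Cₑ = (31860·16.20 − 31000·0.8500) / 856.0 = 572.1 µg/L.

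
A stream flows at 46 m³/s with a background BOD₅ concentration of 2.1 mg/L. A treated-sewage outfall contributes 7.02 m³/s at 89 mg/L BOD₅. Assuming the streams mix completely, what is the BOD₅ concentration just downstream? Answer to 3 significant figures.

13.6 mg/L

After mixing, C = (46.00·2.100 + 7.020·89.00) / 53.02 = 721.4/53.02 = 13.61 mg/L.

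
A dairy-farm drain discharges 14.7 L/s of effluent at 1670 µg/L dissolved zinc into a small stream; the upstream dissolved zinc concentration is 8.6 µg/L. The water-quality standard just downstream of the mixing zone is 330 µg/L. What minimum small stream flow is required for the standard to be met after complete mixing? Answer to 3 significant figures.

Set C_mix = 330: (Q·8.600 + 14.70·1670) / (Q + 14.70) = 330
→ Q = 14.70·(1670 − 330)/(330 − 8.600) = 61.29 L/s.

61.3 L/s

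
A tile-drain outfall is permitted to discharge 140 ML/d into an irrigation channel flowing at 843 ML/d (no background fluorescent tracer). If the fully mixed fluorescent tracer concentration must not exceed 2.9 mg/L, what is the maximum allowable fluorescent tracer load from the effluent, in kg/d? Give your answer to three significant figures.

2850 kg/d

Mass balance at the limit: 843.0·0 + 140.0·Cₑ = 983.0·2.9 → Cₑ = 20.36 mg/L.
140.0 ML/d = 1.620 m³/s. Load = 1.620 m³/s × 20.36 g/m³ × 86 400 s/d = 2851 kg/d.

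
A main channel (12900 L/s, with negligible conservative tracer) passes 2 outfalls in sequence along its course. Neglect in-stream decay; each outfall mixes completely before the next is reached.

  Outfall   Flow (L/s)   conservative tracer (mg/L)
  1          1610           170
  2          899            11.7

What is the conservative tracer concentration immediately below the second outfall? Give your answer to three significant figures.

After outfall 1: Q = 12900 + 1610 = 14510 L/s; C = (12900·0 + 1610·170.0)/14510 = 18.86 mg/L.
After outfall 2: Q = 14510 + 899.0 = 15410 L/s; C = (14510·18.86 + 899.0·11.70)/15410 = 18.44 mg/L.

18.4 mg/L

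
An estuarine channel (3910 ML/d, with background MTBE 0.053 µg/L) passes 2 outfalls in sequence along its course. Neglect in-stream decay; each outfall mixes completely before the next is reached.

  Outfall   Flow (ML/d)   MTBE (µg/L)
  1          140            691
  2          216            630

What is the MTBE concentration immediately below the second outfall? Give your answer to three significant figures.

54.6 µg/L

Outfall 1: combined Q = 4050 ML/d; C = (3910·0.05300 + 140.0·691.0)/4050 = 23.94 µg/L.
Outfall 2: combined Q = 4266 ML/d; C = (4050·23.94 + 216.0·630.0)/4266 = 54.62 µg/L.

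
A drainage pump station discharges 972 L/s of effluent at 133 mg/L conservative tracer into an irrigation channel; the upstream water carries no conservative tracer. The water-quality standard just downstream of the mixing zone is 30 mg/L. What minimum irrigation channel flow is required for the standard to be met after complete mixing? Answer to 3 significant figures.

3340 L/s

Set C_mix = 30: (Q·0 + 972.0·133.0) / (Q + 972.0) = 30
→ Q = 972.0·(133.0 − 30)/(30 − 0) = 3337 L/s.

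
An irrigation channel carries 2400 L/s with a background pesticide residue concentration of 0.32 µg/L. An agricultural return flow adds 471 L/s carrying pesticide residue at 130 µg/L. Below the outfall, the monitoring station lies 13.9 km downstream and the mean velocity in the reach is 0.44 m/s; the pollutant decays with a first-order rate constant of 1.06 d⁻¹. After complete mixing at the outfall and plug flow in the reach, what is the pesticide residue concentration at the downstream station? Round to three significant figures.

After mixing, C = (2400·0.3200 + 471.0·130.0) / 2871 = 62000/2871 = 21.59 µg/L.
Travel time t = 13.9·1000 / 0.44 = 31590 s = 8.775 h.
Decay over the reach: 21.59·exp(−kt) = 21.59·0.6787 = 14.66 µg/L.

14.7 µg/L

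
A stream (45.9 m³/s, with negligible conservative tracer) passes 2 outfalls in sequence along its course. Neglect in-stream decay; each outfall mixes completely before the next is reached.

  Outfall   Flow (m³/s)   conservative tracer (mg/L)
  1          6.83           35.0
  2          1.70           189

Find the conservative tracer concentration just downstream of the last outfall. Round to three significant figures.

Below outfall 1: Q → 52.73 m³/s, C = (45.90·0 + 6.830·35.00)/52.73 = 4.533 mg/L.
Below outfall 2: Q → 54.43 m³/s, C = (52.73·4.533 + 1.700·189.0)/54.43 = 10.29 mg/L.

10.3 mg/L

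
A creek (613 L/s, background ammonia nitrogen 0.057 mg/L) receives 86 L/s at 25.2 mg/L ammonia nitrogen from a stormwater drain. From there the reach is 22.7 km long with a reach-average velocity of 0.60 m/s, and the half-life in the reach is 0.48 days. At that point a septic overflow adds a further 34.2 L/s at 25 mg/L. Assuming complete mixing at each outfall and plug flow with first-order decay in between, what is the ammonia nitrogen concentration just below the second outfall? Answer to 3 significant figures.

2.76 mg/L

Mixed concentration C = ΣQC/ΣQ = (613.0·0.05700 + 86.00·25.20) / 699.0 = 2202/699.0 = 3.150 mg/L; combined flow 699.0 L/s.
Travel time t = 22.7·1000 / 0.60 = 37830 s = 10.51 h.
Half-life 0.48 d → k = ln 2 / 0.48 = 1.444 d⁻¹.
After decay, C = 3.150 × e^(−kt) = 3.150 × 0.5314 = 1.674 mg/L.
Second outfall: C = (699.0·1.674 + 34.20·25.00)/733.2 = 2.762 mg/L.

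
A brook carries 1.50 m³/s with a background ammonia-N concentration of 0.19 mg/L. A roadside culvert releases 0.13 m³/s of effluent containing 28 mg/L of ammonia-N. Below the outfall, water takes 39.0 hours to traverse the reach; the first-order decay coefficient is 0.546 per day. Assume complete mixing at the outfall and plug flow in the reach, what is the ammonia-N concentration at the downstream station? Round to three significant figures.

Mass balance: C = (1.500·0.1900 + 0.1300·28.00) / 1.630 = 3.925/1.630 = 2.408 mg/L.
After decay, C = 2.408 × e^(−kt) = 2.408 × 0.4118 = 0.9916 mg/L.

0.992 mg/L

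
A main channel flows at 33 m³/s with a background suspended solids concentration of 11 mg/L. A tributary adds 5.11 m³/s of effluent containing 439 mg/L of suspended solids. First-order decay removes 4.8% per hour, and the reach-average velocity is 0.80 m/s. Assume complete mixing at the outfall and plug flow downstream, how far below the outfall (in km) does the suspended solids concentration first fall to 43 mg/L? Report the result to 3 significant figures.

After mixing, C = (33.00·11.00 + 5.110·439.0) / 38.11 = 2606/38.11 = 68.39 mg/L.
4.8%/h lost → k = −ln(1 − 0.048) = 0.04919 h⁻¹.
Set 68.39·exp(−k·t) = 43 → t = ln(68.39/43)/k = 33960 s = 9.433 h.
Distance = v·t = 0.80·33960 = 27170 m = 27.17 km.

27.2 km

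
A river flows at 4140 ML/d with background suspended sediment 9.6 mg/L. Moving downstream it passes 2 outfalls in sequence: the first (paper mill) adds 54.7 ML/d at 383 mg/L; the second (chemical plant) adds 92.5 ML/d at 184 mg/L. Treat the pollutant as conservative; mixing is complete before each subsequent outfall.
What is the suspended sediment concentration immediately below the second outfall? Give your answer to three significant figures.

Outfall 1: combined Q = 4195 ML/d; C = (4140·9.600 + 54.70·383.0)/4195 = 14.47 mg/L.
Outfall 2: combined Q = 4287 ML/d; C = (4195·14.47 + 92.50·184.0)/4287 = 18.13 mg/L.

18.1 mg/L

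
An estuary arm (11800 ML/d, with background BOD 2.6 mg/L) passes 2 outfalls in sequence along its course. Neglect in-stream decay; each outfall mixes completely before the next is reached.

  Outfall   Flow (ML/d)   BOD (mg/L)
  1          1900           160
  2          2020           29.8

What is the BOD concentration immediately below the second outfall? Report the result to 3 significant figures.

25.1 mg/L

Outfall 1: combined Q = 13700 ML/d; C = (11800·2.600 + 1900·160.0)/13700 = 24.43 mg/L.
Outfall 2: combined Q = 15720 ML/d; C = (13700·24.43 + 2020·29.80)/15720 = 25.12 mg/L.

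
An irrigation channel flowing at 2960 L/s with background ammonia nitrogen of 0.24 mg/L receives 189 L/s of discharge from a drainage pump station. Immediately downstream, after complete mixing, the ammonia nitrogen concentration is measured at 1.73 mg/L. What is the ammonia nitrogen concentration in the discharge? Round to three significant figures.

25.1 mg/L

Mass balance: 2960·0.2400 + 189.0·Cₑ = 3149·1.730
→ Cₑ = (3149·1.730 − 2960·0.2400) / 189.0 = 25.07 mg/L.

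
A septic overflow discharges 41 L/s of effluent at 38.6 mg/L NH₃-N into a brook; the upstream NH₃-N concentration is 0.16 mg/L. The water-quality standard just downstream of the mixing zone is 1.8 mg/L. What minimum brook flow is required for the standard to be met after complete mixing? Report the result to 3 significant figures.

920 L/s

Set C_mix = 1.8: (Q·0.1600 + 41.00·38.60) / (Q + 41.00) = 1.8
→ Q = 41.00·(38.60 − 1.8)/(1.8 − 0.1600) = 920.0 L/s.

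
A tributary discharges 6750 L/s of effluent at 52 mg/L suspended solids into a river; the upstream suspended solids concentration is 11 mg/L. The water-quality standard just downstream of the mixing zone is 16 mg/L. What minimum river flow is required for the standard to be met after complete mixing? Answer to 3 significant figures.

48600 L/s

Set C_mix = 16: (Q·11.00 + 6750·52.00) / (Q + 6750) = 16
→ Q = 6750·(52.00 − 16)/(16 − 11.00) = 48600 L/s.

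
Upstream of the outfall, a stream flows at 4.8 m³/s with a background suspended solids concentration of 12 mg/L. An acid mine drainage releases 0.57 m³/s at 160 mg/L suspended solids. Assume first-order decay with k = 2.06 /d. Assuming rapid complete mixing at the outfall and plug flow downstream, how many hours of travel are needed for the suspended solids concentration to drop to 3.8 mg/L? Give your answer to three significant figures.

23.1 h

After mixing, C = (4.800·12.00 + 0.5700·160.0) / 5.370 = 148.8/5.370 = 27.71 mg/L.
27.71·exp(−k·t) = 3.8 → t = ln(27.71/3.8)/k = 83330 s = 23.15 h.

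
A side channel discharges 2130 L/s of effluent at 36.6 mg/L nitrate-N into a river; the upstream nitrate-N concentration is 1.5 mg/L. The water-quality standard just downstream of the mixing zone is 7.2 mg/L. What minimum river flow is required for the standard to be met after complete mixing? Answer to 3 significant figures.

11000 L/s

Set C_mix = 7.2: (Q·1.500 + 2130·36.60) / (Q + 2130) = 7.2
→ Q = 2130·(36.60 − 7.2)/(7.2 − 1.500) = 10990 L/s.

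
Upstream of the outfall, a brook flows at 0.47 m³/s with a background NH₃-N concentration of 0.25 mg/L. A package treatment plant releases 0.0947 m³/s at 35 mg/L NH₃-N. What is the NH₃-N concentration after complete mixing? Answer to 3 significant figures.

6.08 mg/L

After mixing, C = (0.4700·0.2500 + 0.09470·35.00) / 0.5647 = 3.432/0.5647 = 6.078 mg/L.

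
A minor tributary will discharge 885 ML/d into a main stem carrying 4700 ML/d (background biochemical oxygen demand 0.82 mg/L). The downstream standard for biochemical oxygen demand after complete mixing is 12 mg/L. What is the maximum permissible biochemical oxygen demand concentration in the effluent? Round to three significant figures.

At the limit, (Qr·Cr + Qe·Cₑ)/(Qr + Qe) = 12:
Cₑ = (5585·12 − 4700·0.8200) / 885.0 = 71.37 mg/L.

71.4 mg/L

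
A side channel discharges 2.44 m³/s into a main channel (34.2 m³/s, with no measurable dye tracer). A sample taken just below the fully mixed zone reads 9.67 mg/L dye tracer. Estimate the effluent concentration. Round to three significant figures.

Mass balance: 34.20·0 + 2.440·Cₑ = 36.64·9.670
→ Cₑ = (36.64·9.670 − 34.20·0) / 2.440 = 145.2 mg/L.

145 mg/L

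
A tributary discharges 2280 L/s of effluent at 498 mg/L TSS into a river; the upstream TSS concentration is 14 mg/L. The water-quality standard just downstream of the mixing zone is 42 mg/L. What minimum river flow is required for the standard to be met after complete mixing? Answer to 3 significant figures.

Set C_mix = 42: (Q·14.00 + 2280·498.0) / (Q + 2280) = 42
→ Q = 2280·(498.0 − 42)/(42 − 14.00) = 37130 L/s.

37100 L/s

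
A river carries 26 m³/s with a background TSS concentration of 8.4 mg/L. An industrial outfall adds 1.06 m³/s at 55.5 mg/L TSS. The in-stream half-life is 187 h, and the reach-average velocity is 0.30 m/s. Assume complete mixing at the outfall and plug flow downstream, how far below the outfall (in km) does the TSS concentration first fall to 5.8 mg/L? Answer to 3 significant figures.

166 km

Mass balance: C = (26.00·8.400 + 1.060·55.50) / 27.06 = 277.2/27.06 = 10.25 mg/L.
Half-life 187 h → k = ln 2 / 187 = 0.003707 h⁻¹ = 0.08896 d⁻¹.
Set 10.25·exp(−k·t) = 5.8 → t = ln(10.25/5.8)/k = 552600 s = 153.5 h.
Distance = v·t = 0.30·552600 = 165800 m = 165.8 km.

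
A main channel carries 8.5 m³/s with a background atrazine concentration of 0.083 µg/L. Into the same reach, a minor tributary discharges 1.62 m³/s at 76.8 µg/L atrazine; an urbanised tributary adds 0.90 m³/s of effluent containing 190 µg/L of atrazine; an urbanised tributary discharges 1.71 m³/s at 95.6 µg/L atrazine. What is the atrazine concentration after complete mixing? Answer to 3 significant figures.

36.1 µg/L

Conservation of mass: C = (8.500·0.08300 + 1.620·76.80 + 0.9000·190.0 + 1.710·95.60) / 12.73 = 459.6/12.73 = 36.10 µg/L.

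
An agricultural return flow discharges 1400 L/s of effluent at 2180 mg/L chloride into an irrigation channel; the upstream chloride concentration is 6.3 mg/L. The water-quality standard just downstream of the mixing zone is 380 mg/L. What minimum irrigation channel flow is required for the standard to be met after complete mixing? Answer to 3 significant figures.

Set C_mix = 380: (Q·6.300 + 1400·2180) / (Q + 1400) = 380
→ Q = 1400·(2180 − 380)/(380 − 6.300) = 6743 L/s.

6740 L/s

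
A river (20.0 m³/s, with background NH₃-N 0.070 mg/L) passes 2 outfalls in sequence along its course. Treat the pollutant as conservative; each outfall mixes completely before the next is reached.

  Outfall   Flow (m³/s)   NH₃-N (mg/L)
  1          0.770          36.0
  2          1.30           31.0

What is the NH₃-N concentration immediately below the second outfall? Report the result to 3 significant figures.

After outfall 1: Q = 20.00 + 0.7700 = 20.77 m³/s; C = (20.00·0.07000 + 0.7700·36.00)/20.77 = 1.402 mg/L.
After outfall 2: Q = 20.77 + 1.300 = 22.07 m³/s; C = (20.77·1.402 + 1.300·31.00)/22.07 = 3.145 mg/L.

3.15 mg/L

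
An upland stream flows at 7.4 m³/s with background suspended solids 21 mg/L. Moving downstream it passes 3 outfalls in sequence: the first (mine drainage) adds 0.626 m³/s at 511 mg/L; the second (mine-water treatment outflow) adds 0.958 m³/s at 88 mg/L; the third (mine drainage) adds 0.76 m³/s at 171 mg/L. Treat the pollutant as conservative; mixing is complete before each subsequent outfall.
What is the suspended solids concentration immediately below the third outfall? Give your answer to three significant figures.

70.8 mg/L

After outfall 1: Q = 7.400 + 0.6260 = 8.026 m³/s; C = (7.400·21.00 + 0.6260·511.0)/8.026 = 59.22 mg/L.
After outfall 2: Q = 8.026 + 0.9580 = 8.984 m³/s; C = (8.026·59.22 + 0.9580·88.00)/8.984 = 62.29 mg/L.
After outfall 3: Q = 8.984 + 0.7600 = 9.744 m³/s; C = (8.984·62.29 + 0.7600·171.0)/9.744 = 70.77 mg/L.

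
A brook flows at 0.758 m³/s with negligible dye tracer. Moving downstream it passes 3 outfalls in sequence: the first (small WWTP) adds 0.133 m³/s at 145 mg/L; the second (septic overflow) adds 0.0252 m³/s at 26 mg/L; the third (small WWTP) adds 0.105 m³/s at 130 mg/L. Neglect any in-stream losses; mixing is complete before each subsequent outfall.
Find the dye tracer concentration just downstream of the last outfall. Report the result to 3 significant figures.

32.9 mg/L

Below outfall 1: Q → 0.8910 m³/s, C = (0.7580·0 + 0.1330·145.0)/0.8910 = 21.64 mg/L.
Below outfall 2: Q → 0.9162 m³/s, C = (0.8910·21.64 + 0.02520·26.00)/0.9162 = 21.76 mg/L.
Below outfall 3: Q → 1.021 m³/s, C = (0.9162·21.76 + 0.1050·130.0)/1.021 = 32.89 mg/L.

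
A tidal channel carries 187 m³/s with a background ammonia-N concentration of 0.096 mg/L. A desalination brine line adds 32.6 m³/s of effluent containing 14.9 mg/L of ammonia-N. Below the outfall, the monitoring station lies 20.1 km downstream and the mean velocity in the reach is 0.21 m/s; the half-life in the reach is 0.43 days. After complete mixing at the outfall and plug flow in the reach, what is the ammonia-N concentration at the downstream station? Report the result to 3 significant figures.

0.385 mg/L

Mass balance: C = (187.0·0.09600 + 32.60·14.90) / 219.6 = 503.7/219.6 = 2.294 mg/L.
Travel time t = 20.1·1000 / 0.21 = 95710 s = 26.59 h.
Half-life 0.43 d → k = ln 2 / 0.43 = 1.612 d⁻¹.
After decay, C = 2.294 × e^(−kt) = 2.294 × 0.1677 = 0.3846 mg/L.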